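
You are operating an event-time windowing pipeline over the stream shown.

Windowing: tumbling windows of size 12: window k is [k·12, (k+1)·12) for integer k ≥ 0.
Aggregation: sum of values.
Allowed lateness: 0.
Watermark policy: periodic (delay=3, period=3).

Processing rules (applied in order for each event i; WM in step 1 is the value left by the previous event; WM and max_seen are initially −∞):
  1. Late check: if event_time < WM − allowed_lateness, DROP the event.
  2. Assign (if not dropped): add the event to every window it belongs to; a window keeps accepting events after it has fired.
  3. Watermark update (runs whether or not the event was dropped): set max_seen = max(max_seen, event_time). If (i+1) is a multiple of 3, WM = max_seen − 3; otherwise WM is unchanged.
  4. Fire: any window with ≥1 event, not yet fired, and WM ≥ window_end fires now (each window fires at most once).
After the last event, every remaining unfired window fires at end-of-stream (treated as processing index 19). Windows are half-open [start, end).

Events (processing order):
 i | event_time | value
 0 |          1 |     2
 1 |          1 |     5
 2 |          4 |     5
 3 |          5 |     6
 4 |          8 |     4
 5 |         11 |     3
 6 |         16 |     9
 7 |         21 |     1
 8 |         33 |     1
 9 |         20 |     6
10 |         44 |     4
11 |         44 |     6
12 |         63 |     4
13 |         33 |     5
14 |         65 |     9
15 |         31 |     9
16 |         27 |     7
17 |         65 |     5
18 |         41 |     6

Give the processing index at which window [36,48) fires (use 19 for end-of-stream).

14

i=0 t=1 v=2: → [0,12); WM=−∞
i=1 t=1 v=5: → [0,12); WM=−∞
i=2 t=4 v=5: → [0,12); WM=1
i=3 t=5 v=6: → [0,12); WM=1
i=4 t=8 v=4: → [0,12); WM=1
i=5 t=11 v=3: → [0,12); WM=8
i=6 t=16 v=9: → [12,24); WM=8
i=7 t=21 v=1: → [12,24); WM=8
i=8 t=33 v=1: → [24,36); WM=30; [0,12) fires=25 [12,24) fires=10
i=9 t=20 v=6: DROP (t<30-0); WM=30
i=10 t=44 v=4: → [36,48); WM=30
i=11 t=44 v=6: → [36,48); WM=41; [24,36) fires=1
i=12 t=63 v=4: → [60,72); WM=41
i=13 t=33 v=5: DROP (t<41-0); WM=41
i=14 t=65 v=9: → [60,72); WM=62; [36,48) fires=10
i=15 t=31 v=9: DROP (t<62-0); WM=62
i=16 t=27 v=7: DROP (t<62-0); WM=62
i=17 t=65 v=5: → [60,72); WM=62
i=18 t=41 v=6: DROP (t<62-0); WM=62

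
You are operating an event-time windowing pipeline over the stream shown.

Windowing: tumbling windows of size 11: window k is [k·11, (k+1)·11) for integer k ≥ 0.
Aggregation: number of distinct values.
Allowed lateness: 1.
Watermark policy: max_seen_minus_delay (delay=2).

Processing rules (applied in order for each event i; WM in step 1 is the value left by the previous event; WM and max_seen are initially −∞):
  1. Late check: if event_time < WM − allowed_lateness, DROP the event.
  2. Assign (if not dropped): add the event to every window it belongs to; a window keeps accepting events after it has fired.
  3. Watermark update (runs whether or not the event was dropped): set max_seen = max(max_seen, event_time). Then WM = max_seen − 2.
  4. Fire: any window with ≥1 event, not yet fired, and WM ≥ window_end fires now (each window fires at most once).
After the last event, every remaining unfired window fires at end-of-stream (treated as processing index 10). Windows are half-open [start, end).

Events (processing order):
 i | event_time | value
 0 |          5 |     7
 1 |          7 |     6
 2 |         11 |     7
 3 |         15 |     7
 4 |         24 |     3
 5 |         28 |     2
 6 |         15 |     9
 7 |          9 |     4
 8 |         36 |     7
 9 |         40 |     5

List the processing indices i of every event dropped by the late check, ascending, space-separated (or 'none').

6 7

i=0 t=5 v=7: → [0,11); WM=3
i=1 t=7 v=6: → [0,11); WM=5
i=2 t=11 v=7: → [11,22); WM=9
i=3 t=15 v=7: → [11,22); WM=13; [0,11) fires=2
i=4 t=24 v=3: → [22,33); WM=22; [11,22) fires=1
i=5 t=28 v=2: → [22,33); WM=26
i=6 t=15 v=9: DROP (t<26-1); WM=26
i=7 t=9 v=4: DROP (t<26-1); WM=26
i=8 t=36 v=7: → [33,44); WM=34; [22,33) fires=2
i=9 t=40 v=5: → [33,44); WM=38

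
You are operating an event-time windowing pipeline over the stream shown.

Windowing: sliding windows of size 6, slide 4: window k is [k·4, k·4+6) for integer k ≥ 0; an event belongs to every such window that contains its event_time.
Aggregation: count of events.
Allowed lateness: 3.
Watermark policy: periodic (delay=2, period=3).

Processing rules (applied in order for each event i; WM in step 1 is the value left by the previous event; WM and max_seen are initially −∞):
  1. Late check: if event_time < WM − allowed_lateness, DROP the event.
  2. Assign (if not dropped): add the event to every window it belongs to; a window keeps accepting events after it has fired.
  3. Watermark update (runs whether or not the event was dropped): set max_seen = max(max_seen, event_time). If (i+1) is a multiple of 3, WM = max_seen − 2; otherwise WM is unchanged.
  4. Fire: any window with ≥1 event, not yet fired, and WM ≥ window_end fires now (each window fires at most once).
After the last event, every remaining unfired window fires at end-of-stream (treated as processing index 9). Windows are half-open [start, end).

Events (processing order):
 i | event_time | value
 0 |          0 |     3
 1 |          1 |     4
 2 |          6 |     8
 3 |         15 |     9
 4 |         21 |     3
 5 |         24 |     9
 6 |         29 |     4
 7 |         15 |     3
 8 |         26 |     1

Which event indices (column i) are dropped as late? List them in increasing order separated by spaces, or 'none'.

7

i=0 t=0 v=3: → [0,6); WM=−∞
i=1 t=1 v=4: → [0,6); WM=−∞
i=2 t=6 v=8: → [4,10); WM=4
i=3 t=15 v=9: → [12,18); WM=4
i=4 t=21 v=3: → [20,26),[16,22); WM=4
i=5 t=24 v=9: → [24,30),[20,26); WM=22; [0,6) fires=2 [4,10) fires=1 [12,18) fires=1 [16,22) fires=1
i=6 t=29 v=4: → [28,34),[24,30); WM=22
i=7 t=15 v=3: DROP (t<22-3); WM=22
i=8 t=26 v=1: → [24,30); WM=27; [20,26) fires=2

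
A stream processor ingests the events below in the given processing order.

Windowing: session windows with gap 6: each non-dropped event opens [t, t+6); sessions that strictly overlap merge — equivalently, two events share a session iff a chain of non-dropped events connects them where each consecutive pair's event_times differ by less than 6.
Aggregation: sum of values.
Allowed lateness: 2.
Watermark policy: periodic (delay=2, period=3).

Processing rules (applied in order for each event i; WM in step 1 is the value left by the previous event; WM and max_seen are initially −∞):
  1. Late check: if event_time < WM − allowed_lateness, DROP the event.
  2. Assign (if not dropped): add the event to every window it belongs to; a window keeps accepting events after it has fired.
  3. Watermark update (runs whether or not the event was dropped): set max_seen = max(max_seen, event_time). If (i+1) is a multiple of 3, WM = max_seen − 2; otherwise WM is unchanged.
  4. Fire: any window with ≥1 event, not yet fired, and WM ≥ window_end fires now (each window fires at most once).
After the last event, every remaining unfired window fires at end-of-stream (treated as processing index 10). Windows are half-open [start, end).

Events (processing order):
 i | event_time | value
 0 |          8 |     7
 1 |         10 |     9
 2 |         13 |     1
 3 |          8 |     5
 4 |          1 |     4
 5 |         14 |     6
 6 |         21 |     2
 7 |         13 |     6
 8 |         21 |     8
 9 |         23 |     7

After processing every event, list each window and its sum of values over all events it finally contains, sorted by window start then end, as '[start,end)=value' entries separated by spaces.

[8,20)=29 [21,29)=17

i=0 t=8 v=7: → [8,14); WM=−∞
i=1 t=10 v=9: → [8,16); WM=−∞
i=2 t=13 v=1: → [8,19); WM=11
i=3 t=8 v=5: DROP (t<11-2); WM=11
i=4 t=1 v=4: DROP (t<11-2); WM=11
i=5 t=14 v=6: → [8,20); WM=12
i=6 t=21 v=2: → [21,27); WM=12
i=7 t=13 v=6: → [8,20); WM=12
i=8 t=21 v=8: → [21,27); WM=19
i=9 t=23 v=7: → [21,29); WM=19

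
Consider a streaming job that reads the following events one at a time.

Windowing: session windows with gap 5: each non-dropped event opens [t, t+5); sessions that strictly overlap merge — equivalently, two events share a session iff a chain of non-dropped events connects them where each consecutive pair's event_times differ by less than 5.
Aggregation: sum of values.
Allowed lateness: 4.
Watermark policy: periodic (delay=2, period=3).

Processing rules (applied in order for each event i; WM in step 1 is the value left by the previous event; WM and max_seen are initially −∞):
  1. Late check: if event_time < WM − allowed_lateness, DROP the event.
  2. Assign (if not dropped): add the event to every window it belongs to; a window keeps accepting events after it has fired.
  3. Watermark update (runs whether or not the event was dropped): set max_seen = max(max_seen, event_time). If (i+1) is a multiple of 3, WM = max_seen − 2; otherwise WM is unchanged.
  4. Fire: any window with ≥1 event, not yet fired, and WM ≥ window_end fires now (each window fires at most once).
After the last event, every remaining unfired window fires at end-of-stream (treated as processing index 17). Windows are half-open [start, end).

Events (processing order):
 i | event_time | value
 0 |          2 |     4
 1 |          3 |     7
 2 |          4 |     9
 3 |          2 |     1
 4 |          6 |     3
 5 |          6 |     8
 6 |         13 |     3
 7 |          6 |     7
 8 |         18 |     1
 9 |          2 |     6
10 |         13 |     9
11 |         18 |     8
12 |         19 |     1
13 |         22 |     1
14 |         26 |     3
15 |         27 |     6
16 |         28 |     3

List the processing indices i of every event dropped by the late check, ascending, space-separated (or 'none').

i=0 t=2 v=4: → [2,7); WM=−∞
i=1 t=3 v=7: → [2,8); WM=−∞
i=2 t=4 v=9: → [2,9); WM=2
i=3 t=2 v=1: → [2,9); WM=2
i=4 t=6 v=3: → [2,11); WM=2
i=5 t=6 v=8: → [2,11); WM=4
i=6 t=13 v=3: → [13,18); WM=4
i=7 t=6 v=7: → [2,11); WM=4
i=8 t=18 v=1: → [18,23); WM=16
i=9 t=2 v=6: DROP (t<16-4); WM=16
i=10 t=13 v=9: → [13,18); WM=16
i=11 t=18 v=8: → [18,23); WM=16
i=12 t=19 v=1: → [18,24); WM=16
i=13 t=22 v=1: → [18,27); WM=16
i=14 t=26 v=3: → [18,31); WM=24
i=15 t=27 v=6: → [18,32); WM=24
i=16 t=28 v=3: → [18,33); WM=24

9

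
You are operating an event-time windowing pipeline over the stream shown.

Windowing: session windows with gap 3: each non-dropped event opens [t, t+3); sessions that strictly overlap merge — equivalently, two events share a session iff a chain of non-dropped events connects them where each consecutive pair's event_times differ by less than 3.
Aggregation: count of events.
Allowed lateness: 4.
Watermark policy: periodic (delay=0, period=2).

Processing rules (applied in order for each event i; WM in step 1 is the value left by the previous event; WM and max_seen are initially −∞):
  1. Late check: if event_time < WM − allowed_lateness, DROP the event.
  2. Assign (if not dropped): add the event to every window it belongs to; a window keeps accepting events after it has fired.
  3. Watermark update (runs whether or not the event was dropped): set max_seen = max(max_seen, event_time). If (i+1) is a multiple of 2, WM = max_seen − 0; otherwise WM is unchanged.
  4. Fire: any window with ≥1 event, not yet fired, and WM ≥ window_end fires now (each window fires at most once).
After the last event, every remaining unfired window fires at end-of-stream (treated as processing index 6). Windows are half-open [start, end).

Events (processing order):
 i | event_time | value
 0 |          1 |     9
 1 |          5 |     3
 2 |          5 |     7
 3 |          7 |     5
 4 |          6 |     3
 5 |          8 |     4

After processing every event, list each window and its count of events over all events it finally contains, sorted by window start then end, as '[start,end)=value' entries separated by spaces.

i=0 t=1 v=9: → [1,4); WM=−∞
i=1 t=5 v=3: → [5,8); WM=5
i=2 t=5 v=7: → [5,8); WM=5
i=3 t=7 v=5: → [5,10); WM=7
i=4 t=6 v=3: → [5,10); WM=7
i=5 t=8 v=4: → [5,11); WM=8

[1,4)=1 [5,11)=5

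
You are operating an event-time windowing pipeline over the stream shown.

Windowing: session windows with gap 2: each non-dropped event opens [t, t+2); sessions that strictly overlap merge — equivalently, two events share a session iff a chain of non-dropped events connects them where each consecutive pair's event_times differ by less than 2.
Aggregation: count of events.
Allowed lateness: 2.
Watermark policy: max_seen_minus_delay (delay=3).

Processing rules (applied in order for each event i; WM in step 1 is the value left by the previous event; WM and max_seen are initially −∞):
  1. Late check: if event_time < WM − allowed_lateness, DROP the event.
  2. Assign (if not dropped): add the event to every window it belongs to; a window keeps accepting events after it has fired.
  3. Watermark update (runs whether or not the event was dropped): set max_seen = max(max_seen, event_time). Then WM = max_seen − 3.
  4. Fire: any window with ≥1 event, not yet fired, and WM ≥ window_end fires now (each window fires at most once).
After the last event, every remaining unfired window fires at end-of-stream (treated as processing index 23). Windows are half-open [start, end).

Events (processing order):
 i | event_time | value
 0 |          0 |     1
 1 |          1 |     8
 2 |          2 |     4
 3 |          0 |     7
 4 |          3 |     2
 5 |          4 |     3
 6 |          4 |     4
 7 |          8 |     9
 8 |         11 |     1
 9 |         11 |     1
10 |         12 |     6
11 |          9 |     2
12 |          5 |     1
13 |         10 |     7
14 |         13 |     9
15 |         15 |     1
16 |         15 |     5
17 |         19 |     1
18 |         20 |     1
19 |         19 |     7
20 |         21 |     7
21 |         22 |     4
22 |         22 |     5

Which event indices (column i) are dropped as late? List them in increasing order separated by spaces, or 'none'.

i=0 t=0 v=1: → [0,2); WM=-3
i=1 t=1 v=8: → [0,3); WM=-2
i=2 t=2 v=4: → [0,4); WM=-1
i=3 t=0 v=7: → [0,4); WM=-1
i=4 t=3 v=2: → [0,5); WM=0
i=5 t=4 v=3: → [0,6); WM=1
i=6 t=4 v=4: → [0,6); WM=1
i=7 t=8 v=9: → [8,10); WM=5
i=8 t=11 v=1: → [11,13); WM=8
i=9 t=11 v=1: → [11,13); WM=8
i=10 t=12 v=6: → [11,14); WM=9
i=11 t=9 v=2: → [8,11); WM=9
i=12 t=5 v=1: DROP (t<9-2); WM=9
i=13 t=10 v=7: → [8,14); WM=9
i=14 t=13 v=9: → [8,15); WM=10
i=15 t=15 v=1: → [15,17); WM=12
i=16 t=15 v=5: → [15,17); WM=12
i=17 t=19 v=1: → [19,21); WM=16
i=18 t=20 v=1: → [19,22); WM=17
i=19 t=19 v=7: → [19,22); WM=17
i=20 t=21 v=7: → [19,23); WM=18
i=21 t=22 v=4: → [19,24); WM=19
i=22 t=22 v=5: → [19,24); WM=19

12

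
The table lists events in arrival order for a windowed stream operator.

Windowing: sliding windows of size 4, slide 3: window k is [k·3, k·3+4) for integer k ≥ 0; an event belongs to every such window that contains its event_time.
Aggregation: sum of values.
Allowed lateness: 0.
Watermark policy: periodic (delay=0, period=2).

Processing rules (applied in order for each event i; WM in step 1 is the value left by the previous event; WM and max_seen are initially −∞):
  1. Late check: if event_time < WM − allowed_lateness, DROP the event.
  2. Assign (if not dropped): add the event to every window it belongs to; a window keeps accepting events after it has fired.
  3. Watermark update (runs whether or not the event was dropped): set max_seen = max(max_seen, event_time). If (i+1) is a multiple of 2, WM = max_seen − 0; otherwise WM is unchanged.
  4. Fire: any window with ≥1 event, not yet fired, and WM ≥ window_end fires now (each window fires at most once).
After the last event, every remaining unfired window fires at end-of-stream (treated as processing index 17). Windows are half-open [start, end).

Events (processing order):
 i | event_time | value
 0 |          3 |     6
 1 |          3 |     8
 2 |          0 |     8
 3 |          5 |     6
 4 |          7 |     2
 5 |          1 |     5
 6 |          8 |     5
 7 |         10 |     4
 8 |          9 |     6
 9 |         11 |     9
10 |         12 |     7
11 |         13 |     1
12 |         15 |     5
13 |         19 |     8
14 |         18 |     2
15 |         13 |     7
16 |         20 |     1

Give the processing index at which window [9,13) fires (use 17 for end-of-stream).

11

i=0 t=3 v=6: → [3,7),[0,4); WM=−∞
i=1 t=3 v=8: → [3,7),[0,4); WM=3
i=2 t=0 v=8: DROP (t<3-0); WM=3
i=3 t=5 v=6: → [3,7); WM=5; [0,4) fires=14
i=4 t=7 v=2: → [6,10); WM=5
i=5 t=1 v=5: DROP (t<5-0); WM=7; [3,7) fires=20
i=6 t=8 v=5: → [6,10); WM=7
i=7 t=10 v=4: → [9,13); WM=10; [6,10) fires=7
i=8 t=9 v=6: DROP (t<10-0); WM=10
i=9 t=11 v=9: → [9,13); WM=11
i=10 t=12 v=7: → [12,16),[9,13); WM=11
i=11 t=13 v=1: → [12,16); WM=13; [9,13) fires=20
i=12 t=15 v=5: → [15,19),[12,16); WM=13
i=13 t=19 v=8: → [18,22); WM=19; [12,16) fires=13 [15,19) fires=5
i=14 t=18 v=2: DROP (t<19-0); WM=19
i=15 t=13 v=7: DROP (t<19-0); WM=19
i=16 t=20 v=1: → [18,22); WM=19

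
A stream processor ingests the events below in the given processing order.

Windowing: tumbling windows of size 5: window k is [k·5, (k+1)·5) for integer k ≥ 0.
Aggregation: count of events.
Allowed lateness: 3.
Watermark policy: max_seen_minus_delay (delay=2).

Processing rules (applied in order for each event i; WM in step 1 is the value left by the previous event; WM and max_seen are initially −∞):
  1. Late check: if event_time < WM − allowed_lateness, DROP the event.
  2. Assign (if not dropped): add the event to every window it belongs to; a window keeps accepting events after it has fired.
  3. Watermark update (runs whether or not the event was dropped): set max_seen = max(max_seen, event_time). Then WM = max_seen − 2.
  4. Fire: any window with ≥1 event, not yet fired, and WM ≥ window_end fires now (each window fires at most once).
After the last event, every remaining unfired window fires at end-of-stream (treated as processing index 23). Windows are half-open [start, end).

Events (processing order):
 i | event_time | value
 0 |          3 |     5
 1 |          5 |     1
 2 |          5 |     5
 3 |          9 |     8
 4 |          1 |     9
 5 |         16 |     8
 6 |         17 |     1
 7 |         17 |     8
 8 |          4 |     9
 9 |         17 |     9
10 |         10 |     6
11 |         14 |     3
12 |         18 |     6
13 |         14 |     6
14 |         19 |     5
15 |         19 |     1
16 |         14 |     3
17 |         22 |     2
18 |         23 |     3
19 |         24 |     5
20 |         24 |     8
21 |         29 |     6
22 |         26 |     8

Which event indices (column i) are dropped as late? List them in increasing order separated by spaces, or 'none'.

4 8 10

i=0 t=3 v=5: → [0,5); WM=1
i=1 t=5 v=1: → [5,10); WM=3
i=2 t=5 v=5: → [5,10); WM=3
i=3 t=9 v=8: → [5,10); WM=7; [0,5) fires=1
i=4 t=1 v=9: DROP (t<7-3); WM=7
i=5 t=16 v=8: → [15,20); WM=14; [5,10) fires=3
i=6 t=17 v=1: → [15,20); WM=15
i=7 t=17 v=8: → [15,20); WM=15
i=8 t=4 v=9: DROP (t<15-3); WM=15
i=9 t=17 v=9: → [15,20); WM=15
i=10 t=10 v=6: DROP (t<15-3); WM=15
i=11 t=14 v=3: → [10,15); WM=15; [10,15) fires=1
i=12 t=18 v=6: → [15,20); WM=16
i=13 t=14 v=6: → [10,15); WM=16
i=14 t=19 v=5: → [15,20); WM=17
i=15 t=19 v=1: → [15,20); WM=17
i=16 t=14 v=3: → [10,15); WM=17
i=17 t=22 v=2: → [20,25); WM=20; [15,20) fires=7
i=18 t=23 v=3: → [20,25); WM=21
i=19 t=24 v=5: → [20,25); WM=22
i=20 t=24 v=8: → [20,25); WM=22
i=21 t=29 v=6: → [25,30); WM=27; [20,25) fires=4
i=22 t=26 v=8: → [25,30); WM=27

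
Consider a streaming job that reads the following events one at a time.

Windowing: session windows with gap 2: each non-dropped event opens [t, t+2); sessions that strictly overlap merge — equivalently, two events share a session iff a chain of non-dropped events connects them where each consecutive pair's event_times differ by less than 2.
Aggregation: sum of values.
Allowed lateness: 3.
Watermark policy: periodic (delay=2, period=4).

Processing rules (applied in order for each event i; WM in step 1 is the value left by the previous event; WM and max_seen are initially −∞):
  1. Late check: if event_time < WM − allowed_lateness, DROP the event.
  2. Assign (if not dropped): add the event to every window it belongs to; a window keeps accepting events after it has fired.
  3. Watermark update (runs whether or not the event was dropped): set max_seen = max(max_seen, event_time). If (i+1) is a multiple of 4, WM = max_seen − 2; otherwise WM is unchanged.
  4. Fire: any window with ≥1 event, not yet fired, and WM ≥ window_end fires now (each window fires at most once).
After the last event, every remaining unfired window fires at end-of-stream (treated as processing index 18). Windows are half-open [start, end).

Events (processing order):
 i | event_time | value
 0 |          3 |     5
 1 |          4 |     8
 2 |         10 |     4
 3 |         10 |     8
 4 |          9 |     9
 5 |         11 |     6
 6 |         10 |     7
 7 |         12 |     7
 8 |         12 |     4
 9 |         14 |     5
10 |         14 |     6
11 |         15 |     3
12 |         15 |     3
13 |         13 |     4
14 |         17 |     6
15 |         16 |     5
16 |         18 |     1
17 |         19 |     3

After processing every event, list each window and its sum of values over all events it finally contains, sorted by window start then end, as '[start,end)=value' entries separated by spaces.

[3,6)=13 [9,21)=81

i=0 t=3 v=5: → [3,5); WM=−∞
i=1 t=4 v=8: → [3,6); WM=−∞
i=2 t=10 v=4: → [10,12); WM=−∞
i=3 t=10 v=8: → [10,12); WM=8
i=4 t=9 v=9: → [9,12); WM=8
i=5 t=11 v=6: → [9,13); WM=8
i=6 t=10 v=7: → [9,13); WM=8
i=7 t=12 v=7: → [9,14); WM=10
i=8 t=12 v=4: → [9,14); WM=10
i=9 t=14 v=5: → [14,16); WM=10
i=10 t=14 v=6: → [14,16); WM=10
i=11 t=15 v=3: → [14,17); WM=13
i=12 t=15 v=3: → [14,17); WM=13
i=13 t=13 v=4: → [9,17); WM=13
i=14 t=17 v=6: → [17,19); WM=13
i=15 t=16 v=5: → [9,19); WM=15
i=16 t=18 v=1: → [9,20); WM=15
i=17 t=19 v=3: → [9,21); WM=15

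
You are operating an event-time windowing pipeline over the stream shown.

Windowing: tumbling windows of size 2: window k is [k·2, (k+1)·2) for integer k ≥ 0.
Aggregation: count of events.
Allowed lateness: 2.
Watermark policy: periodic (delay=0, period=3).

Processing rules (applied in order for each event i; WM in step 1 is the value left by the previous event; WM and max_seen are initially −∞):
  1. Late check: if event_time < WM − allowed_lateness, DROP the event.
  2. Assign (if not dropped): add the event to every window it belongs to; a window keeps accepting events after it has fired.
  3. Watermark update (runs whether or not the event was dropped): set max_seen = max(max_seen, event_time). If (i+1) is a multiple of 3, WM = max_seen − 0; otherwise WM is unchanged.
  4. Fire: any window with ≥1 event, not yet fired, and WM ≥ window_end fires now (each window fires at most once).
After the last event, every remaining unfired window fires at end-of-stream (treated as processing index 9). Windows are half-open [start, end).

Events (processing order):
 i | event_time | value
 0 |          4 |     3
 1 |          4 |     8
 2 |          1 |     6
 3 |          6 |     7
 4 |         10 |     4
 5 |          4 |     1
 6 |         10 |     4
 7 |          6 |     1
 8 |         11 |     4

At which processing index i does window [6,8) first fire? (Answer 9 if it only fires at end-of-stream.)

i=0 t=4 v=3: → [4,6); WM=−∞
i=1 t=4 v=8: → [4,6); WM=−∞
i=2 t=1 v=6: → [0,2); WM=4; [0,2) fires=1
i=3 t=6 v=7: → [6,8); WM=4
i=4 t=10 v=4: → [10,12); WM=4
i=5 t=4 v=1: → [4,6); WM=10; [4,6) fires=3 [6,8) fires=1
i=6 t=10 v=4: → [10,12); WM=10
i=7 t=6 v=1: DROP (t<10-2); WM=10
i=8 t=11 v=4: → [10,12); WM=11

5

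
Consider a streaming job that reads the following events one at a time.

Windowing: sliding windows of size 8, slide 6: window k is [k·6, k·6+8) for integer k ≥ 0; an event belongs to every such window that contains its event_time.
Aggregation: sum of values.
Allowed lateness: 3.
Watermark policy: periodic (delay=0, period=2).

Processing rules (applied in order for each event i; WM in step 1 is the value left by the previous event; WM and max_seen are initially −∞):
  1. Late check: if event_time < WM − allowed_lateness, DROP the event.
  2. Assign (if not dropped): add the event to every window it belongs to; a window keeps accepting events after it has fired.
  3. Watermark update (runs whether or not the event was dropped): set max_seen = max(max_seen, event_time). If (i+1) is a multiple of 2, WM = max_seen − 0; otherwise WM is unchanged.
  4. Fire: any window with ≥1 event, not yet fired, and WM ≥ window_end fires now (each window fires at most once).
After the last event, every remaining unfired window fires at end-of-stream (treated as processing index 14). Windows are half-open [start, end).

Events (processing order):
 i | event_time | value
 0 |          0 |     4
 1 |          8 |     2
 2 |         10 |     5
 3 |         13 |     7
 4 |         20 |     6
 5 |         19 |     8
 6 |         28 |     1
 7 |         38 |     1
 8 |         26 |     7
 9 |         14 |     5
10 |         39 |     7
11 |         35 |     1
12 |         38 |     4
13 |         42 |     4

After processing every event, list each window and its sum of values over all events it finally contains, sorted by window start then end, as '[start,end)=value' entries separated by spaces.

[0,8)=4 [6,14)=14 [12,20)=15 [18,26)=14 [24,32)=1 [30,38)=1 [36,44)=16 [42,50)=4

i=0 t=0 v=4: → [0,8); WM=−∞
i=1 t=8 v=2: → [6,14); WM=8; [0,8) fires=4
i=2 t=10 v=5: → [6,14); WM=8
i=3 t=13 v=7: → [12,20),[6,14); WM=13
i=4 t=20 v=6: → [18,26); WM=13
i=5 t=19 v=8: → [18,26),[12,20); WM=20; [6,14) fires=14 [12,20) fires=15
i=6 t=28 v=1: → [24,32); WM=20
i=7 t=38 v=1: → [36,44); WM=38; [18,26) fires=14 [24,32) fires=1
i=8 t=26 v=7: DROP (t<38-3); WM=38
i=9 t=14 v=5: DROP (t<38-3); WM=38
i=10 t=39 v=7: → [36,44); WM=38
i=11 t=35 v=1: → [30,38); WM=39; [30,38) fires=1
i=12 t=38 v=4: → [36,44); WM=39
i=13 t=42 v=4: → [42,50),[36,44); WM=42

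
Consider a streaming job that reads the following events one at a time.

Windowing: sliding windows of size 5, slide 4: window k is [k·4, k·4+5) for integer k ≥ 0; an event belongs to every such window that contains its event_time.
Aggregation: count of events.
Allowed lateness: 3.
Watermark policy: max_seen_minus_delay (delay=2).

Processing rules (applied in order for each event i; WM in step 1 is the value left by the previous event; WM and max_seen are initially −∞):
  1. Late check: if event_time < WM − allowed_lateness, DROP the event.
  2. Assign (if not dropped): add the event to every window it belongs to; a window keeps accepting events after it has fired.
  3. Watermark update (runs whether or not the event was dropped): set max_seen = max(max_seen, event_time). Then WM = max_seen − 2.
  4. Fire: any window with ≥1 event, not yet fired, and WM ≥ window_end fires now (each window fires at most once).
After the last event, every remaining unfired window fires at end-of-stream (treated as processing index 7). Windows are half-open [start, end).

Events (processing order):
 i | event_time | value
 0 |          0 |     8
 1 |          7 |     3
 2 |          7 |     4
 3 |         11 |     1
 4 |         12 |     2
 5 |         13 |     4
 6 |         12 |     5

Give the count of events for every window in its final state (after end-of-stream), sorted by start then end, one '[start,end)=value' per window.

[0,5)=1 [4,9)=2 [8,13)=3 [12,17)=3

i=0 t=0 v=8: → [0,5); WM=-2
i=1 t=7 v=3: → [4,9); WM=5; [0,5) fires=1
i=2 t=7 v=4: → [4,9); WM=5
i=3 t=11 v=1: → [8,13); WM=9; [4,9) fires=2
i=4 t=12 v=2: → [12,17),[8,13); WM=10
i=5 t=13 v=4: → [12,17); WM=11
i=6 t=12 v=5: → [12,17),[8,13); WM=11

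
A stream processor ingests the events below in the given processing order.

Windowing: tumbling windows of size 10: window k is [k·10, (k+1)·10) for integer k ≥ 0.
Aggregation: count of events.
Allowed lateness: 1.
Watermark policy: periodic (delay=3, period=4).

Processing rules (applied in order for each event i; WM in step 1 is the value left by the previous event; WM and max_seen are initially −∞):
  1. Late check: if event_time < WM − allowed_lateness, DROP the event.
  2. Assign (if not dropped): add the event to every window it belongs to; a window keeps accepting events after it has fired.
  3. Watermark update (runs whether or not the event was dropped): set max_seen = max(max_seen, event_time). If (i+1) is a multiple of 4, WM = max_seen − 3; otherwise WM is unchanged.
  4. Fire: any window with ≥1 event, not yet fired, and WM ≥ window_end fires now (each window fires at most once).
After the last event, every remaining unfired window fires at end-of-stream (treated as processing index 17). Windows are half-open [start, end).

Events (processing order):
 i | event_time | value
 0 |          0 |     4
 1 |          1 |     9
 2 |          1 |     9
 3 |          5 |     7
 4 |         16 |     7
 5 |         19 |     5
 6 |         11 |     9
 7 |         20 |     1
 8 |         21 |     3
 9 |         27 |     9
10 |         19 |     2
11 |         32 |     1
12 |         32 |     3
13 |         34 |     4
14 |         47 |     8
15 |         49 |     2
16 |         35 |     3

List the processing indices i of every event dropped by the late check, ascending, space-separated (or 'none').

16

i=0 t=0 v=4: → [0,10); WM=−∞
i=1 t=1 v=9: → [0,10); WM=−∞
i=2 t=1 v=9: → [0,10); WM=−∞
i=3 t=5 v=7: → [0,10); WM=2
i=4 t=16 v=7: → [10,20); WM=2
i=5 t=19 v=5: → [10,20); WM=2
i=6 t=11 v=9: → [10,20); WM=2
i=7 t=20 v=1: → [20,30); WM=17; [0,10) fires=4
i=8 t=21 v=3: → [20,30); WM=17
i=9 t=27 v=9: → [20,30); WM=17
i=10 t=19 v=2: → [10,20); WM=17
i=11 t=32 v=1: → [30,40); WM=29; [10,20) fires=4
i=12 t=32 v=3: → [30,40); WM=29
i=13 t=34 v=4: → [30,40); WM=29
i=14 t=47 v=8: → [40,50); WM=29
i=15 t=49 v=2: → [40,50); WM=46; [20,30) fires=3 [30,40) fires=3
i=16 t=35 v=3: DROP (t<46-1); WM=46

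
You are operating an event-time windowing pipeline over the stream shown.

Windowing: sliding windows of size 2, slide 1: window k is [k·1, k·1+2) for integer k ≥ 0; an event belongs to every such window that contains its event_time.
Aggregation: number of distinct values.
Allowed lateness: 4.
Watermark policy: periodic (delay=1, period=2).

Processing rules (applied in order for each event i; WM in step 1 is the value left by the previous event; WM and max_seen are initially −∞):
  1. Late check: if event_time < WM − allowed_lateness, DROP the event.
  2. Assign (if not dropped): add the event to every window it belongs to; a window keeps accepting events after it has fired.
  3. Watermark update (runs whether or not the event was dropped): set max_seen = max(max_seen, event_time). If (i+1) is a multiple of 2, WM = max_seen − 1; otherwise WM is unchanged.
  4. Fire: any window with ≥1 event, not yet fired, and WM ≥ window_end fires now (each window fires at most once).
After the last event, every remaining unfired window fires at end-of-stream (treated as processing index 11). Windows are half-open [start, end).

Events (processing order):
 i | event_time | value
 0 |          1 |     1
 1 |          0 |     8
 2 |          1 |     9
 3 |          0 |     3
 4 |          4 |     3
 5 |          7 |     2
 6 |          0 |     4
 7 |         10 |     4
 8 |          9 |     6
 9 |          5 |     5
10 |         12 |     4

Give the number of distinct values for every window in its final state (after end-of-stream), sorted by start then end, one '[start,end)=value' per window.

i=0 t=1 v=1: → [1,3),[0,2); WM=−∞
i=1 t=0 v=8: → [0,2); WM=0
i=2 t=1 v=9: → [1,3),[0,2); WM=0
i=3 t=0 v=3: → [0,2); WM=0
i=4 t=4 v=3: → [4,6),[3,5); WM=0
i=5 t=7 v=2: → [7,9),[6,8); WM=6; [0,2) fires=4 [1,3) fires=2 [3,5) fires=1 [4,6) fires=1
i=6 t=0 v=4: DROP (t<6-4); WM=6
i=7 t=10 v=4: → [10,12),[9,11); WM=9; [6,8) fires=1 [7,9) fires=1
i=8 t=9 v=6: → [9,11),[8,10); WM=9
i=9 t=5 v=5: → [5,7),[4,6); WM=9; [5,7) fires=1
i=10 t=12 v=4: → [12,14),[11,13); WM=9

[0,2)=4 [1,3)=2 [3,5)=1 [4,6)=2 [5,7)=1 [6,8)=1 [7,9)=1 [8,10)=1 [9,11)=2 [10,12)=1 [11,13)=1 [12,14)=1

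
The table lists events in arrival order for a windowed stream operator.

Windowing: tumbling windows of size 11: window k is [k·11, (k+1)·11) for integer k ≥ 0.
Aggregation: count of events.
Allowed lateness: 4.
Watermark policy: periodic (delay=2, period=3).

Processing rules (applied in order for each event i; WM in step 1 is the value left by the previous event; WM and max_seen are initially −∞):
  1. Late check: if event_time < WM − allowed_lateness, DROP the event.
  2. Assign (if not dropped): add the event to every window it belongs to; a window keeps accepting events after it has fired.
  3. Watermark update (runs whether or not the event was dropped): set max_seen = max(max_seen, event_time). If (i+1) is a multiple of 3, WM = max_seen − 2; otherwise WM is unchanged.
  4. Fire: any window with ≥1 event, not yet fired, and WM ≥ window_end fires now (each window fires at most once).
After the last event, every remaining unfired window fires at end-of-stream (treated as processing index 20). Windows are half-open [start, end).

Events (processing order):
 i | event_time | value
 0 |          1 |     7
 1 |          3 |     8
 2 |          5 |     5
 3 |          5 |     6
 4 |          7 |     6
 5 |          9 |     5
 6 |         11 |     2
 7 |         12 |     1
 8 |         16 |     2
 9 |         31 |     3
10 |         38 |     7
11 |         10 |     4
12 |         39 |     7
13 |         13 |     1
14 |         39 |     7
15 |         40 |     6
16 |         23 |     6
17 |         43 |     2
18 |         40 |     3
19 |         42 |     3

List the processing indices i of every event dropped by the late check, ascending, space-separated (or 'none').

i=0 t=1 v=7: → [0,11); WM=−∞
i=1 t=3 v=8: → [0,11); WM=−∞
i=2 t=5 v=5: → [0,11); WM=3
i=3 t=5 v=6: → [0,11); WM=3
i=4 t=7 v=6: → [0,11); WM=3
i=5 t=9 v=5: → [0,11); WM=7
i=6 t=11 v=2: → [11,22); WM=7
i=7 t=12 v=1: → [11,22); WM=7
i=8 t=16 v=2: → [11,22); WM=14; [0,11) fires=6
i=9 t=31 v=3: → [22,33); WM=14
i=10 t=38 v=7: → [33,44); WM=14
i=11 t=10 v=4: → [0,11); WM=36; [11,22) fires=3 [22,33) fires=1
i=12 t=39 v=7: → [33,44); WM=36
i=13 t=13 v=1: DROP (t<36-4); WM=36
i=14 t=39 v=7: → [33,44); WM=37
i=15 t=40 v=6: → [33,44); WM=37
i=16 t=23 v=6: DROP (t<37-4); WM=37
i=17 t=43 v=2: → [33,44); WM=41
i=18 t=40 v=3: → [33,44); WM=41
i=19 t=42 v=3: → [33,44); WM=41

13 16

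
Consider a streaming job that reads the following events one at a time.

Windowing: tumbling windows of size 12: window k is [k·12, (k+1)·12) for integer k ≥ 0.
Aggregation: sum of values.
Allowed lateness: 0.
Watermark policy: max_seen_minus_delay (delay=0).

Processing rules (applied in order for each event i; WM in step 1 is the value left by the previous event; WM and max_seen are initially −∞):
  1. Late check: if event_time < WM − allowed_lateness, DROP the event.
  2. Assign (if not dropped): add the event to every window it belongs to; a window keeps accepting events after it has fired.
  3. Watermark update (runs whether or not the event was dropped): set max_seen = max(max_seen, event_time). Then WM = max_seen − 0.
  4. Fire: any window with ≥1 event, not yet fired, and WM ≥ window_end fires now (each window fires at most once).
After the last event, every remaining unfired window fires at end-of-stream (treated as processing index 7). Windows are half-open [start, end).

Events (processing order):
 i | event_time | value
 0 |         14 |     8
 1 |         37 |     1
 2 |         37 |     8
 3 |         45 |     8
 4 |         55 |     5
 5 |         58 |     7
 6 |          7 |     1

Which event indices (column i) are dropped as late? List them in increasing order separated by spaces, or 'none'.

6

i=0 t=14 v=8: → [12,24); WM=14
i=1 t=37 v=1: → [36,48); WM=37; [12,24) fires=8
i=2 t=37 v=8: → [36,48); WM=37
i=3 t=45 v=8: → [36,48); WM=45
i=4 t=55 v=5: → [48,60); WM=55; [36,48) fires=17
i=5 t=58 v=7: → [48,60); WM=58
i=6 t=7 v=1: DROP (t<58-0); WM=58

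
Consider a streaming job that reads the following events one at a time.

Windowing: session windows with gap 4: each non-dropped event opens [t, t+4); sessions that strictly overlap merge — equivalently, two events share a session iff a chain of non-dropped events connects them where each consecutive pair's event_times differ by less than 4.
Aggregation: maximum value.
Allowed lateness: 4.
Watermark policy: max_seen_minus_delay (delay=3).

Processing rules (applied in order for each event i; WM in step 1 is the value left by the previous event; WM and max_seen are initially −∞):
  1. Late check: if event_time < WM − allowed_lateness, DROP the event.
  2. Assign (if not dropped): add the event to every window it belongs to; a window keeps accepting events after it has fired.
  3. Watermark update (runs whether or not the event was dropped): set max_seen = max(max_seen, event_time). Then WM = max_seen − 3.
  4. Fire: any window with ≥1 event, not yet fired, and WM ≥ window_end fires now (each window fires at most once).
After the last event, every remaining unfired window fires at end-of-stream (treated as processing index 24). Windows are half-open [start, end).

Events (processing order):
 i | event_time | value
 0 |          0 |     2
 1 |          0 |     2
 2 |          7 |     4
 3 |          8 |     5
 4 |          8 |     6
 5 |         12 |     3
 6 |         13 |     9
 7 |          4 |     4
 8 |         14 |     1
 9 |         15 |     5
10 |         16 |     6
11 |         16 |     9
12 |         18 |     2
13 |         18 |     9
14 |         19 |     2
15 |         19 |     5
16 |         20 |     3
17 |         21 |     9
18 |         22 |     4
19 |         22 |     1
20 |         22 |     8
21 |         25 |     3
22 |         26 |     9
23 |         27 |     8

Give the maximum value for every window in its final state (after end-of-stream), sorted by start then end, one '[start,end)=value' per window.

[0,4)=2 [7,12)=6 [12,31)=9

i=0 t=0 v=2: → [0,4); WM=-3
i=1 t=0 v=2: → [0,4); WM=-3
i=2 t=7 v=4: → [7,11); WM=4
i=3 t=8 v=5: → [7,12); WM=5
i=4 t=8 v=6: → [7,12); WM=5
i=5 t=12 v=3: → [12,16); WM=9
i=6 t=13 v=9: → [12,17); WM=10
i=7 t=4 v=4: DROP (t<10-4); WM=10
i=8 t=14 v=1: → [12,18); WM=11
i=9 t=15 v=5: → [12,19); WM=12
i=10 t=16 v=6: → [12,20); WM=13
i=11 t=16 v=9: → [12,20); WM=13
i=12 t=18 v=2: → [12,22); WM=15
i=13 t=18 v=9: → [12,22); WM=15
i=14 t=19 v=2: → [12,23); WM=16
i=15 t=19 v=5: → [12,23); WM=16
i=16 t=20 v=3: → [12,24); WM=17
i=17 t=21 v=9: → [12,25); WM=18
i=18 t=22 v=4: → [12,26); WM=19
i=19 t=22 v=1: → [12,26); WM=19
i=20 t=22 v=8: → [12,26); WM=19
i=21 t=25 v=3: → [12,29); WM=22
i=22 t=26 v=9: → [12,30); WM=23
i=23 t=27 v=8: → [12,31); WM=24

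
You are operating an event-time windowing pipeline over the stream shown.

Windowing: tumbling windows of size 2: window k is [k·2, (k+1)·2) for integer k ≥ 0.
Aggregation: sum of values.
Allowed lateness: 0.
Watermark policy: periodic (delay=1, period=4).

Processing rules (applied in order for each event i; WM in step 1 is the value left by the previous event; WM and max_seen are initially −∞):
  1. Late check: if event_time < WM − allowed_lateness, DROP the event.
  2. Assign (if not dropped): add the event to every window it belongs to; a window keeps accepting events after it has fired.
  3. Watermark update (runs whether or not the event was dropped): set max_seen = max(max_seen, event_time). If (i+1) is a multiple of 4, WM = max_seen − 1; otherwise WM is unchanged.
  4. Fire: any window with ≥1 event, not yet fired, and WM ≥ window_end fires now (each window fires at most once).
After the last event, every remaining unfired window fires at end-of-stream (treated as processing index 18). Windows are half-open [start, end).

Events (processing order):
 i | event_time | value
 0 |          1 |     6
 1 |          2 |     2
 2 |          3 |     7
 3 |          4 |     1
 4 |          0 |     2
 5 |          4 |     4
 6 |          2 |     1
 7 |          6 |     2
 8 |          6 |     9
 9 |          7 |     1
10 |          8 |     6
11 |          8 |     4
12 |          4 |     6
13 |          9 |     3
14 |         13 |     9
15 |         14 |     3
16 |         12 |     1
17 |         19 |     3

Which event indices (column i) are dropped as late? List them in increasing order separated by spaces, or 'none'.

i=0 t=1 v=6: → [0,2); WM=−∞
i=1 t=2 v=2: → [2,4); WM=−∞
i=2 t=3 v=7: → [2,4); WM=−∞
i=3 t=4 v=1: → [4,6); WM=3; [0,2) fires=6
i=4 t=0 v=2: DROP (t<3-0); WM=3
i=5 t=4 v=4: → [4,6); WM=3
i=6 t=2 v=1: DROP (t<3-0); WM=3
i=7 t=6 v=2: → [6,8); WM=5; [2,4) fires=9
i=8 t=6 v=9: → [6,8); WM=5
i=9 t=7 v=1: → [6,8); WM=5
i=10 t=8 v=6: → [8,10); WM=5
i=11 t=8 v=4: → [8,10); WM=7; [4,6) fires=5
i=12 t=4 v=6: DROP (t<7-0); WM=7
i=13 t=9 v=3: → [8,10); WM=7
i=14 t=13 v=9: → [12,14); WM=7
i=15 t=14 v=3: → [14,16); WM=13; [6,8) fires=12 [8,10) fires=13
i=16 t=12 v=1: DROP (t<13-0); WM=13
i=17 t=19 v=3: → [18,20); WM=13

4 6 12 16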